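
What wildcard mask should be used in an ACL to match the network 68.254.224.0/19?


Subnet mask: 255.255.224.0
Wildcard = 255.255.255.255 - subnet mask
255 - 255 = 0
255 - 255 = 0
255 - 224 = 31
255 - 0 = 255
Wildcard: 0.0.31.255


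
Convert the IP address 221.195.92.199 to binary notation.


221 = 11011101
195 = 11000011
92 = 01011100
199 = 11000111
Binary: 11011101.11000011.01011100.11000111


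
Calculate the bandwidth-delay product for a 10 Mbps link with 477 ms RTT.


BDP = bandwidth * RTT
= 10 Mbps * 477 ms
= 10 * 1e6 * 477 / 1000 bits
= 4770000 bits
= 596250 bytes
= 582.2754 KB
BDP = 4770000 bits (596250 bytes)


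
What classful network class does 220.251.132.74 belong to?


First octet: 220
Binary: 11011100
110xxxxx -> Class C (192-223)
Class C, default mask 255.255.255.0 (/24)


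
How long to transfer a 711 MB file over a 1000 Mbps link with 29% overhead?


Effective throughput = 1000 * (1 - 29/100) = 710 Mbps
File size in Mb = 711 * 8 = 5688 Mb
Time = 5688 / 710
Time = 8.0113 seconds


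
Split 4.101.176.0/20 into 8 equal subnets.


New prefix = 20 + 3 = 23
Each subnet has 512 addresses
  4.101.176.0/23
  4.101.178.0/23
  4.101.180.0/23
  4.101.182.0/23
  4.101.184.0/23
  4.101.186.0/23
  4.101.188.0/23
  4.101.190.0/23
Subnets: 4.101.176.0/23, 4.101.178.0/23, 4.101.180.0/23, 4.101.182.0/23, 4.101.184.0/23, 4.101.186.0/23, 4.101.188.0/23, 4.101.190.0/23


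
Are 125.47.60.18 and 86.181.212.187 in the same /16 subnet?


Mask: 255.255.0.0
125.47.60.18 AND mask = 125.47.0.0
86.181.212.187 AND mask = 86.181.0.0
No, different subnets (125.47.0.0 vs 86.181.0.0)


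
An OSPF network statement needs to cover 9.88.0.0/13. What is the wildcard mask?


Subnet mask: 255.248.0.0
Wildcard = 255.255.255.255 - subnet mask
255 - 255 = 0
255 - 248 = 7
255 - 0 = 255
255 - 0 = 255
Wildcard: 0.7.255.255


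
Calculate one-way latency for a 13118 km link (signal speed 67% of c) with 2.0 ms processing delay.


Speed = 0.67 * 3e5 km/s = 201000 km/s
Propagation delay = 13118 / 201000 = 0.0653 s = 65.2637 ms
Processing delay = 2.0 ms
Total one-way latency = 67.2637 ms


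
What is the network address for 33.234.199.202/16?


IP:   00100001.11101010.11000111.11001010
Mask: 11111111.11111111.00000000.00000000
AND operation:
Net:  00100001.11101010.00000000.00000000
Network: 33.234.0.0/16


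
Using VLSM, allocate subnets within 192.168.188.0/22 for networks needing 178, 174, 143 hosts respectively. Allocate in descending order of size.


178 hosts -> /24 (254 usable): 192.168.188.0/24
174 hosts -> /24 (254 usable): 192.168.189.0/24
143 hosts -> /24 (254 usable): 192.168.190.0/24
Allocation: 192.168.188.0/24 (178 hosts, 254 usable); 192.168.189.0/24 (174 hosts, 254 usable); 192.168.190.0/24 (143 hosts, 254 usable)


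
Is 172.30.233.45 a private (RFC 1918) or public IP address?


RFC 1918 private ranges:
  10.0.0.0/8 (10.0.0.0 - 10.255.255.255)
  172.16.0.0/12 (172.16.0.0 - 172.31.255.255)
  192.168.0.0/16 (192.168.0.0 - 192.168.255.255)
Private (in 172.16.0.0/12)


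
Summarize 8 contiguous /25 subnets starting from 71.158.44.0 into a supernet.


Original prefix: /25
Number of subnets: 8 = 2^3
New prefix = 25 - 3 = 22
Supernet: 71.158.44.0/22


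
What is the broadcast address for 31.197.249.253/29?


Network: 31.197.249.248/29
Host bits = 3
Set all host bits to 1:
Broadcast: 31.197.249.255


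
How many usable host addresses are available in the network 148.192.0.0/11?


Host bits = 32 - 11 = 21
Total addresses = 2^21 = 2097152
Usable = total - 2 (network and broadcast)
Usable hosts: 2097150


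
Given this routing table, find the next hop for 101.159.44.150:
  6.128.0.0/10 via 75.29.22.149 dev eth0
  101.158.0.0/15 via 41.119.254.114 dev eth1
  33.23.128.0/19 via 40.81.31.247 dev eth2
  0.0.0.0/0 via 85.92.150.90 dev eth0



Longest prefix match for 101.159.44.150:
  /10 6.128.0.0: no
  /15 101.158.0.0: MATCH
  /19 33.23.128.0: no
  /0 0.0.0.0: MATCH
Selected: next-hop 41.119.254.114 via eth1 (matched /15)


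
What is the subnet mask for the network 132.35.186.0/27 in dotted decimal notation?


/27 means 27 network bits, 5 host bits
Binary: 11111111111111111111111111100000
Mask: 255.255.255.224


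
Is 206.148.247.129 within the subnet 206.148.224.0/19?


Subnet network: 206.148.224.0
Test IP AND mask: 206.148.224.0
Yes, 206.148.247.129 is in 206.148.224.0/19


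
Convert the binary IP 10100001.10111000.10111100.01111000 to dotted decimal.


10100001 = 161
10111000 = 184
10111100 = 188
01111000 = 120
IP: 161.184.188.120


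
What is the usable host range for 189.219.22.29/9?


Network: 189.128.0.0
Broadcast: 189.255.255.255
First usable = network + 1
Last usable = broadcast - 1
Range: 189.128.0.1 to 189.255.255.254


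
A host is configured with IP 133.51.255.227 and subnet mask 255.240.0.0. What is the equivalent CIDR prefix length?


Binary: 11111111.11110000.00000000.00000000
Count leading 1s
Prefix: /12


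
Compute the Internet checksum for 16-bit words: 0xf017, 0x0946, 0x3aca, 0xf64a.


Sum all words (with carry folding):
+ 0xf017 = 0xf017
+ 0x0946 = 0xf95d
+ 0x3aca = 0x3428
+ 0xf64a = 0x2a73
One's complement: ~0x2a73
Checksum = 0xd58c


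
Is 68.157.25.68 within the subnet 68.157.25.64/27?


Subnet network: 68.157.25.64
Test IP AND mask: 68.157.25.64
Yes, 68.157.25.68 is in 68.157.25.64/27


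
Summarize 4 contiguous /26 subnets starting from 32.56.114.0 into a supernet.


Original prefix: /26
Number of subnets: 4 = 2^2
New prefix = 26 - 2 = 24
Supernet: 32.56.114.0/24


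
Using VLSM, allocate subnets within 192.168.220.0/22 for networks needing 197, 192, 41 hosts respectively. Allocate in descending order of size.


197 hosts -> /24 (254 usable): 192.168.220.0/24
192 hosts -> /24 (254 usable): 192.168.221.0/24
41 hosts -> /26 (62 usable): 192.168.222.0/26
Allocation: 192.168.220.0/24 (197 hosts, 254 usable); 192.168.221.0/24 (192 hosts, 254 usable); 192.168.222.0/26 (41 hosts, 62 usable)


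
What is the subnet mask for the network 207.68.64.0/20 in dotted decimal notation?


/20 means 20 network bits, 12 host bits
Binary: 11111111111111111111000000000000
Mask: 255.255.240.0


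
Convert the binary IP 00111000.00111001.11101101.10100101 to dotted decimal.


00111000 = 56
00111001 = 57
11101101 = 237
10100101 = 165
IP: 56.57.237.165


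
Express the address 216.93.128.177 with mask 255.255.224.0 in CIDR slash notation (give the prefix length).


Binary: 11111111.11111111.11100000.00000000
Count leading 1s
Prefix: /19


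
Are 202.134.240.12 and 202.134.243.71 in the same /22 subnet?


Mask: 255.255.252.0
202.134.240.12 AND mask = 202.134.240.0
202.134.243.71 AND mask = 202.134.240.0
Yes, same subnet (202.134.240.0)


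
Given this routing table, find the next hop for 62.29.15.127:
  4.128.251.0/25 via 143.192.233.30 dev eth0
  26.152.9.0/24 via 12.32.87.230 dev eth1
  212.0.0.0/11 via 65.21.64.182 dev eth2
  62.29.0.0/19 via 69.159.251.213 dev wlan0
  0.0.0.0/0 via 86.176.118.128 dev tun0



Longest prefix match for 62.29.15.127:
  /25 4.128.251.0: no
  /24 26.152.9.0: no
  /11 212.0.0.0: no
  /19 62.29.0.0: MATCH
  /0 0.0.0.0: MATCH
Selected: next-hop 69.159.251.213 via wlan0 (matched /19)


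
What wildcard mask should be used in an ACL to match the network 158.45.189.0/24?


Subnet mask: 255.255.255.0
Wildcard = 255.255.255.255 - subnet mask
255 - 255 = 0
255 - 255 = 0
255 - 255 = 0
255 - 0 = 255
Wildcard: 0.0.0.255


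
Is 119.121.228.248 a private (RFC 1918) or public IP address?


RFC 1918 private ranges:
  10.0.0.0/8 (10.0.0.0 - 10.255.255.255)
  172.16.0.0/12 (172.16.0.0 - 172.31.255.255)
  192.168.0.0/16 (192.168.0.0 - 192.168.255.255)
Public (not in any RFC 1918 range)


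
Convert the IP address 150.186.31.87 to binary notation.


150 = 10010110
186 = 10111010
31 = 00011111
87 = 01010111
Binary: 10010110.10111010.00011111.01010111


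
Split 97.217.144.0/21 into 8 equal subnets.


New prefix = 21 + 3 = 24
Each subnet has 256 addresses
  97.217.144.0/24
  97.217.145.0/24
  97.217.146.0/24
  97.217.147.0/24
  97.217.148.0/24
  97.217.149.0/24
  97.217.150.0/24
  97.217.151.0/24
Subnets: 97.217.144.0/24, 97.217.145.0/24, 97.217.146.0/24, 97.217.147.0/24, 97.217.148.0/24, 97.217.149.0/24, 97.217.150.0/24, 97.217.151.0/24


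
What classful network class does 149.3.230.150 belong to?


First octet: 149
Binary: 10010101
10xxxxxx -> Class B (128-191)
Class B, default mask 255.255.0.0 (/16)


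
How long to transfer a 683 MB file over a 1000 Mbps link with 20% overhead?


Effective throughput = 1000 * (1 - 20/100) = 800 Mbps
File size in Mb = 683 * 8 = 5464 Mb
Time = 5464 / 800
Time = 6.83 seconds


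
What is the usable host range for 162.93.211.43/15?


Network: 162.92.0.0
Broadcast: 162.93.255.255
First usable = network + 1
Last usable = broadcast - 1
Range: 162.92.0.1 to 162.93.255.254


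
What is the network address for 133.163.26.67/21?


IP:   10000101.10100011.00011010.01000011
Mask: 11111111.11111111.11111000.00000000
AND operation:
Net:  10000101.10100011.00011000.00000000
Network: 133.163.24.0/21


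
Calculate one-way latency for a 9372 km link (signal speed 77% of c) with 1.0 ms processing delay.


Speed = 0.77 * 3e5 km/s = 231000 km/s
Propagation delay = 9372 / 231000 = 0.0406 s = 40.5714 ms
Processing delay = 1.0 ms
Total one-way latency = 41.5714 ms


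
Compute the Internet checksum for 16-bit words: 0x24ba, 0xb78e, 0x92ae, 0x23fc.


Sum all words (with carry folding):
+ 0x24ba = 0x24ba
+ 0xb78e = 0xdc48
+ 0x92ae = 0x6ef7
+ 0x23fc = 0x92f3
One's complement: ~0x92f3
Checksum = 0x6d0c


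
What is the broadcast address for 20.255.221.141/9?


Network: 20.128.0.0/9
Host bits = 23
Set all host bits to 1:
Broadcast: 20.255.255.255


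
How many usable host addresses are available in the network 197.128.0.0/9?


Host bits = 32 - 9 = 23
Total addresses = 2^23 = 8388608
Usable = total - 2 (network and broadcast)
Usable hosts: 8388606


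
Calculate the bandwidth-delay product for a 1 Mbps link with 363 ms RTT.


BDP = bandwidth * RTT
= 1 Mbps * 363 ms
= 1 * 1e6 * 363 / 1000 bits
= 363000 bits
= 45375 bytes
= 44.3115 KB
BDP = 363000 bits (45375 bytes)


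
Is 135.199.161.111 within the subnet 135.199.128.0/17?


Subnet network: 135.199.128.0
Test IP AND mask: 135.199.128.0
Yes, 135.199.161.111 is in 135.199.128.0/17


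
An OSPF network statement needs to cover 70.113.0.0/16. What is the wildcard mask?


Subnet mask: 255.255.0.0
Wildcard = 255.255.255.255 - subnet mask
255 - 255 = 0
255 - 255 = 0
255 - 0 = 255
255 - 0 = 255
Wildcard: 0.0.255.255


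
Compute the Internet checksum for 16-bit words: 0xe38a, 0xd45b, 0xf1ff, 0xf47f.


Sum all words (with carry folding):
+ 0xe38a = 0xe38a
+ 0xd45b = 0xb7e6
+ 0xf1ff = 0xa9e6
+ 0xf47f = 0x9e66
One's complement: ~0x9e66
Checksum = 0x6199


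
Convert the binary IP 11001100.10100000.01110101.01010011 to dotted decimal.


11001100 = 204
10100000 = 160
01110101 = 117
01010011 = 83
IP: 204.160.117.83


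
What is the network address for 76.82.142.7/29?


IP:   01001100.01010010.10001110.00000111
Mask: 11111111.11111111.11111111.11111000
AND operation:
Net:  01001100.01010010.10001110.00000000
Network: 76.82.142.0/29


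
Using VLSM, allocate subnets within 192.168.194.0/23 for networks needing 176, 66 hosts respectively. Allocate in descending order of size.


176 hosts -> /24 (254 usable): 192.168.194.0/24
66 hosts -> /25 (126 usable): 192.168.195.0/25
Allocation: 192.168.194.0/24 (176 hosts, 254 usable); 192.168.195.0/25 (66 hosts, 126 usable)


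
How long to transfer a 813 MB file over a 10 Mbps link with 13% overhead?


Effective throughput = 10 * (1 - 13/100) = 8.7 Mbps
File size in Mb = 813 * 8 = 6504 Mb
Time = 6504 / 8.7
Time = 747.5862 seconds


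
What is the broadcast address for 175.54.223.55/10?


Network: 175.0.0.0/10
Host bits = 22
Set all host bits to 1:
Broadcast: 175.63.255.255


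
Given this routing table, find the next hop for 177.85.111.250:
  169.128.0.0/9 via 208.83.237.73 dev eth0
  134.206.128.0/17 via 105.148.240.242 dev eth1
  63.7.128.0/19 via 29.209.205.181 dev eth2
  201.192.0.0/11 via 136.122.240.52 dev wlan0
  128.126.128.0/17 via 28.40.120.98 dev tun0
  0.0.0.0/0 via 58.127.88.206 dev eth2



Longest prefix match for 177.85.111.250:
  /9 169.128.0.0: no
  /17 134.206.128.0: no
  /19 63.7.128.0: no
  /11 201.192.0.0: no
  /17 128.126.128.0: no
  /0 0.0.0.0: MATCH
Selected: next-hop 58.127.88.206 via eth2 (matched /0)


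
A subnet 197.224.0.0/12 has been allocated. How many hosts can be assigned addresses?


Host bits = 32 - 12 = 20
Total addresses = 2^20 = 1048576
Usable = total - 2 (network and broadcast)
Usable hosts: 1048574


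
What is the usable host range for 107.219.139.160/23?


Network: 107.219.138.0
Broadcast: 107.219.139.255
First usable = network + 1
Last usable = broadcast - 1
Range: 107.219.138.1 to 107.219.139.254


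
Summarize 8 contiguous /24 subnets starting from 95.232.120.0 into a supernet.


Original prefix: /24
Number of subnets: 8 = 2^3
New prefix = 24 - 3 = 21
Supernet: 95.232.120.0/21


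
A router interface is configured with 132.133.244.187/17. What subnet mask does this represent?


/17 means 17 network bits, 15 host bits
Binary: 11111111111111111000000000000000
Mask: 255.255.128.0


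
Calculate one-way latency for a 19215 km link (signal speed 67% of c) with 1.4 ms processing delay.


Speed = 0.67 * 3e5 km/s = 201000 km/s
Propagation delay = 19215 / 201000 = 0.0956 s = 95.597 ms
Processing delay = 1.4 ms
Total one-way latency = 96.997 ms


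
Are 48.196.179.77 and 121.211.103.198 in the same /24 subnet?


Mask: 255.255.255.0
48.196.179.77 AND mask = 48.196.179.0
121.211.103.198 AND mask = 121.211.103.0
No, different subnets (48.196.179.0 vs 121.211.103.0)


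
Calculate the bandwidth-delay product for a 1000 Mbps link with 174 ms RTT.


BDP = bandwidth * RTT
= 1000 Mbps * 174 ms
= 1000 * 1e6 * 174 / 1000 bits
= 174000000 bits
= 21750000 bytes
= 21240.2344 KB
BDP = 174000000 bits (21750000 bytes)


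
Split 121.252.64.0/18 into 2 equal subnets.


New prefix = 18 + 1 = 19
Each subnet has 8192 addresses
  121.252.64.0/19
  121.252.96.0/19
Subnets: 121.252.64.0/19, 121.252.96.0/19


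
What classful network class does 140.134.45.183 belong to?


First octet: 140
Binary: 10001100
10xxxxxx -> Class B (128-191)
Class B, default mask 255.255.0.0 (/16)


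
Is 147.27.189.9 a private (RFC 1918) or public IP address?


RFC 1918 private ranges:
  10.0.0.0/8 (10.0.0.0 - 10.255.255.255)
  172.16.0.0/12 (172.16.0.0 - 172.31.255.255)
  192.168.0.0/16 (192.168.0.0 - 192.168.255.255)
Public (not in any RFC 1918 range)


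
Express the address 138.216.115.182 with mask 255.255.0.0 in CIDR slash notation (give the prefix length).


Binary: 11111111.11111111.00000000.00000000
Count leading 1s
Prefix: /16


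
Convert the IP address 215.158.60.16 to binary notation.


215 = 11010111
158 = 10011110
60 = 00111100
16 = 00010000
Binary: 11010111.10011110.00111100.00010000


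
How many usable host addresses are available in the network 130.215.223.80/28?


Host bits = 32 - 28 = 4
Total addresses = 2^4 = 16
Usable = total - 2 (network and broadcast)
Usable hosts: 14


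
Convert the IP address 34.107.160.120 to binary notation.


34 = 00100010
107 = 01101011
160 = 10100000
120 = 01111000
Binary: 00100010.01101011.10100000.01111000


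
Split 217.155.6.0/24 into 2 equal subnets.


New prefix = 24 + 1 = 25
Each subnet has 128 addresses
  217.155.6.0/25
  217.155.6.128/25
Subnets: 217.155.6.0/25, 217.155.6.128/25


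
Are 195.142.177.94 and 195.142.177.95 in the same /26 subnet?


Mask: 255.255.255.192
195.142.177.94 AND mask = 195.142.177.64
195.142.177.95 AND mask = 195.142.177.64
Yes, same subnet (195.142.177.64)


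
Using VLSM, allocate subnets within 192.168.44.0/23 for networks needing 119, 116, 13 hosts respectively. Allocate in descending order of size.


119 hosts -> /25 (126 usable): 192.168.44.0/25
116 hosts -> /25 (126 usable): 192.168.44.128/25
13 hosts -> /28 (14 usable): 192.168.45.0/28
Allocation: 192.168.44.0/25 (119 hosts, 126 usable); 192.168.44.128/25 (116 hosts, 126 usable); 192.168.45.0/28 (13 hosts, 14 usable)


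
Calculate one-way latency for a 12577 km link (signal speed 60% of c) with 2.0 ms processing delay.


Speed = 0.6 * 3e5 km/s = 180000 km/s
Propagation delay = 12577 / 180000 = 0.0699 s = 69.8722 ms
Processing delay = 2.0 ms
Total one-way latency = 71.8722 ms


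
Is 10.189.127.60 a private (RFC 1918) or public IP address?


RFC 1918 private ranges:
  10.0.0.0/8 (10.0.0.0 - 10.255.255.255)
  172.16.0.0/12 (172.16.0.0 - 172.31.255.255)
  192.168.0.0/16 (192.168.0.0 - 192.168.255.255)
Private (in 10.0.0.0/8)


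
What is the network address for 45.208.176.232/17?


IP:   00101101.11010000.10110000.11101000
Mask: 11111111.11111111.10000000.00000000
AND operation:
Net:  00101101.11010000.10000000.00000000
Network: 45.208.128.0/17


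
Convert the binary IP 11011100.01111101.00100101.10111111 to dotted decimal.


11011100 = 220
01111101 = 125
00100101 = 37
10111111 = 191
IP: 220.125.37.191


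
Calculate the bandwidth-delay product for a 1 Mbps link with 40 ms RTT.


BDP = bandwidth * RTT
= 1 Mbps * 40 ms
= 1 * 1e6 * 40 / 1000 bits
= 40000 bits
= 5000 bytes
= 4.8828 KB
BDP = 40000 bits (5000 bytes)


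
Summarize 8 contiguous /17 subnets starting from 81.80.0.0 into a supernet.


Original prefix: /17
Number of subnets: 8 = 2^3
New prefix = 17 - 3 = 14
Supernet: 81.80.0.0/14


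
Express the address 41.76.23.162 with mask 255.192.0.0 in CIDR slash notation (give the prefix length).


Binary: 11111111.11000000.00000000.00000000
Count leading 1s
Prefix: /10


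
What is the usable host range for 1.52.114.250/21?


Network: 1.52.112.0
Broadcast: 1.52.119.255
First usable = network + 1
Last usable = broadcast - 1
Range: 1.52.112.1 to 1.52.119.254


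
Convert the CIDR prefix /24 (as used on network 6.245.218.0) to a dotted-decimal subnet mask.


/24 means 24 network bits, 8 host bits
Binary: 11111111111111111111111100000000
Mask: 255.255.255.0


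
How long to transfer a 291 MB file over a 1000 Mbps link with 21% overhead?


Effective throughput = 1000 * (1 - 21/100) = 790 Mbps
File size in Mb = 291 * 8 = 2328 Mb
Time = 2328 / 790
Time = 2.9468 seconds


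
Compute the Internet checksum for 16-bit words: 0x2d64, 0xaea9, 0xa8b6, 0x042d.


Sum all words (with carry folding):
+ 0x2d64 = 0x2d64
+ 0xaea9 = 0xdc0d
+ 0xa8b6 = 0x84c4
+ 0x042d = 0x88f1
One's complement: ~0x88f1
Checksum = 0x770e


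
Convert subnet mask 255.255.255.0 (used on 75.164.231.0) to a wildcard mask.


Subnet mask: 255.255.255.0
Wildcard = 255.255.255.255 - subnet mask
255 - 255 = 0
255 - 255 = 0
255 - 255 = 0
255 - 0 = 255
Wildcard: 0.0.0.255


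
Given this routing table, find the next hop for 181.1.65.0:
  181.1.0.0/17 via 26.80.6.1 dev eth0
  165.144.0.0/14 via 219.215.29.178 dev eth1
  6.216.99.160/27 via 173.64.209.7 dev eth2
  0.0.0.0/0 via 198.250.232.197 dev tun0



Longest prefix match for 181.1.65.0:
  /17 181.1.0.0: MATCH
  /14 165.144.0.0: no
  /27 6.216.99.160: no
  /0 0.0.0.0: MATCH
Selected: next-hop 26.80.6.1 via eth0 (matched /17)


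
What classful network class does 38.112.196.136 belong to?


First octet: 38
Binary: 00100110
0xxxxxxx -> Class A (1-126)
Class A, default mask 255.0.0.0 (/8)


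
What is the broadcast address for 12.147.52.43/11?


Network: 12.128.0.0/11
Host bits = 21
Set all host bits to 1:
Broadcast: 12.159.255.255


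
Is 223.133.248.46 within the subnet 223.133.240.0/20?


Subnet network: 223.133.240.0
Test IP AND mask: 223.133.240.0
Yes, 223.133.248.46 is in 223.133.240.0/20


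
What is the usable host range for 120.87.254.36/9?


Network: 120.0.0.0
Broadcast: 120.127.255.255
First usable = network + 1
Last usable = broadcast - 1
Range: 120.0.0.1 to 120.127.255.254


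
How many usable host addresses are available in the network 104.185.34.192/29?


Host bits = 32 - 29 = 3
Total addresses = 2^3 = 8
Usable = total - 2 (network and broadcast)
Usable hosts: 6


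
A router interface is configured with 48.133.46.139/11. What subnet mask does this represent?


/11 means 11 network bits, 21 host bits
Binary: 11111111111000000000000000000000
Mask: 255.224.0.0


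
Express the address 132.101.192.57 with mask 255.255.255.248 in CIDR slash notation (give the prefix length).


Binary: 11111111.11111111.11111111.11111000
Count leading 1s
Prefix: /29


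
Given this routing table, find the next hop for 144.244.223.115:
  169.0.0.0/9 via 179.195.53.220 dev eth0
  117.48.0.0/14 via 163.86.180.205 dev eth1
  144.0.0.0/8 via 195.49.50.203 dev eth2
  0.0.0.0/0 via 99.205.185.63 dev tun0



Longest prefix match for 144.244.223.115:
  /9 169.0.0.0: no
  /14 117.48.0.0: no
  /8 144.0.0.0: MATCH
  /0 0.0.0.0: MATCH
Selected: next-hop 195.49.50.203 via eth2 (matched /8)


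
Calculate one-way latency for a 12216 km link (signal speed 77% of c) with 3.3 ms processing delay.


Speed = 0.77 * 3e5 km/s = 231000 km/s
Propagation delay = 12216 / 231000 = 0.0529 s = 52.8831 ms
Processing delay = 3.3 ms
Total one-way latency = 56.1831 ms


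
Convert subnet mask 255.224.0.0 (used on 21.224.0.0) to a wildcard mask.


Subnet mask: 255.224.0.0
Wildcard = 255.255.255.255 - subnet mask
255 - 255 = 0
255 - 224 = 31
255 - 0 = 255
255 - 0 = 255
Wildcard: 0.31.255.255


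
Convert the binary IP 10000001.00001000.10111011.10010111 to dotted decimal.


10000001 = 129
00001000 = 8
10111011 = 187
10010111 = 151
IP: 129.8.187.151


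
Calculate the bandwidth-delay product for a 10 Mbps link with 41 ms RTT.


BDP = bandwidth * RTT
= 10 Mbps * 41 ms
= 10 * 1e6 * 41 / 1000 bits
= 410000 bits
= 51250 bytes
= 50.0488 KB
BDP = 410000 bits (51250 bytes)


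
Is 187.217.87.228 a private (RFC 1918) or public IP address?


RFC 1918 private ranges:
  10.0.0.0/8 (10.0.0.0 - 10.255.255.255)
  172.16.0.0/12 (172.16.0.0 - 172.31.255.255)
  192.168.0.0/16 (192.168.0.0 - 192.168.255.255)
Public (not in any RFC 1918 range)


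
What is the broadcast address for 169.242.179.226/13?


Network: 169.240.0.0/13
Host bits = 19
Set all host bits to 1:
Broadcast: 169.247.255.255


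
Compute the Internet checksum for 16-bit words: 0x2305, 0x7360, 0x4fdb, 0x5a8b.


Sum all words (with carry folding):
+ 0x2305 = 0x2305
+ 0x7360 = 0x9665
+ 0x4fdb = 0xe640
+ 0x5a8b = 0x40cc
One's complement: ~0x40cc
Checksum = 0xbf33


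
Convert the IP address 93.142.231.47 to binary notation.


93 = 01011101
142 = 10001110
231 = 11100111
47 = 00101111
Binary: 01011101.10001110.11100111.00101111


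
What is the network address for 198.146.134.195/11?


IP:   11000110.10010010.10000110.11000011
Mask: 11111111.11100000.00000000.00000000
AND operation:
Net:  11000110.10000000.00000000.00000000
Network: 198.128.0.0/11


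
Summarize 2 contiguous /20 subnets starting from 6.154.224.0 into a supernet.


Original prefix: /20
Number of subnets: 2 = 2^1
New prefix = 20 - 1 = 19
Supernet: 6.154.224.0/19


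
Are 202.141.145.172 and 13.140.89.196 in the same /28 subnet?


Mask: 255.255.255.240
202.141.145.172 AND mask = 202.141.145.160
13.140.89.196 AND mask = 13.140.89.192
No, different subnets (202.141.145.160 vs 13.140.89.192)


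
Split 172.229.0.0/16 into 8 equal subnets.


New prefix = 16 + 3 = 19
Each subnet has 8192 addresses
  172.229.0.0/19
  172.229.32.0/19
  172.229.64.0/19
  172.229.96.0/19
  172.229.128.0/19
  172.229.160.0/19
  172.229.192.0/19
  172.229.224.0/19
Subnets: 172.229.0.0/19, 172.229.32.0/19, 172.229.64.0/19, 172.229.96.0/19, 172.229.128.0/19, 172.229.160.0/19, 172.229.192.0/19, 172.229.224.0/19


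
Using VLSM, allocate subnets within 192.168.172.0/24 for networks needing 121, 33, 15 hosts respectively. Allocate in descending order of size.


121 hosts -> /25 (126 usable): 192.168.172.0/25
33 hosts -> /26 (62 usable): 192.168.172.128/26
15 hosts -> /27 (30 usable): 192.168.172.192/27
Allocation: 192.168.172.0/25 (121 hosts, 126 usable); 192.168.172.128/26 (33 hosts, 62 usable); 192.168.172.192/27 (15 hosts, 30 usable)


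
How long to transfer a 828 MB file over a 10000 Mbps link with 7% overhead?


Effective throughput = 10000 * (1 - 7/100) = 9300 Mbps
File size in Mb = 828 * 8 = 6624 Mb
Time = 6624 / 9300
Time = 0.7123 seconds


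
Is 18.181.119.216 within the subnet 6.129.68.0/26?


Subnet network: 6.129.68.0
Test IP AND mask: 18.181.119.192
No, 18.181.119.216 is not in 6.129.68.0/26


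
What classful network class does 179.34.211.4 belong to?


First octet: 179
Binary: 10110011
10xxxxxx -> Class B (128-191)
Class B, default mask 255.255.0.0 (/16)


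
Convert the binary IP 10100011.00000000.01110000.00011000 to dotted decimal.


10100011 = 163
00000000 = 0
01110000 = 112
00011000 = 24
IP: 163.0.112.24


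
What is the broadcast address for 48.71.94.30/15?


Network: 48.70.0.0/15
Host bits = 17
Set all host bits to 1:
Broadcast: 48.71.255.255


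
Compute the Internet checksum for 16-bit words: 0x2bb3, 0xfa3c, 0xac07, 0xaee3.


Sum all words (with carry folding):
+ 0x2bb3 = 0x2bb3
+ 0xfa3c = 0x25f0
+ 0xac07 = 0xd1f7
+ 0xaee3 = 0x80db
One's complement: ~0x80db
Checksum = 0x7f24


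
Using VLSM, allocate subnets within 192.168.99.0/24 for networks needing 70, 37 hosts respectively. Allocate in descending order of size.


70 hosts -> /25 (126 usable): 192.168.99.0/25
37 hosts -> /26 (62 usable): 192.168.99.128/26
Allocation: 192.168.99.0/25 (70 hosts, 126 usable); 192.168.99.128/26 (37 hosts, 62 usable)


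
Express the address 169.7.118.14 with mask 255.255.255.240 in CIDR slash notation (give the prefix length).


Binary: 11111111.11111111.11111111.11110000
Count leading 1s
Prefix: /28


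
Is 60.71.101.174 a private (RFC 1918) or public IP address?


RFC 1918 private ranges:
  10.0.0.0/8 (10.0.0.0 - 10.255.255.255)
  172.16.0.0/12 (172.16.0.0 - 172.31.255.255)
  192.168.0.0/16 (192.168.0.0 - 192.168.255.255)
Public (not in any RFC 1918 range)


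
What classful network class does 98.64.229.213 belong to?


First octet: 98
Binary: 01100010
0xxxxxxx -> Class A (1-126)
Class A, default mask 255.0.0.0 (/8)


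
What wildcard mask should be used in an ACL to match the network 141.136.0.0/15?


Subnet mask: 255.254.0.0
Wildcard = 255.255.255.255 - subnet mask
255 - 255 = 0
255 - 254 = 1
255 - 0 = 255
255 - 0 = 255
Wildcard: 0.1.255.255


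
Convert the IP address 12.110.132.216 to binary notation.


12 = 00001100
110 = 01101110
132 = 10000100
216 = 11011000
Binary: 00001100.01101110.10000100.11011000


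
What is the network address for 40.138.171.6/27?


IP:   00101000.10001010.10101011.00000110
Mask: 11111111.11111111.11111111.11100000
AND operation:
Net:  00101000.10001010.10101011.00000000
Network: 40.138.171.0/27


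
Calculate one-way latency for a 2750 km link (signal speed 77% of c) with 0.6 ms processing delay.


Speed = 0.77 * 3e5 km/s = 231000 km/s
Propagation delay = 2750 / 231000 = 0.0119 s = 11.9048 ms
Processing delay = 0.6 ms
Total one-way latency = 12.5048 ms


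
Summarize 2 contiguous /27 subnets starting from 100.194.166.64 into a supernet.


Original prefix: /27
Number of subnets: 2 = 2^1
New prefix = 27 - 1 = 26
Supernet: 100.194.166.64/26


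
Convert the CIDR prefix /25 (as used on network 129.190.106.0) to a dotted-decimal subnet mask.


/25 means 25 network bits, 7 host bits
Binary: 11111111111111111111111110000000
Mask: 255.255.255.128


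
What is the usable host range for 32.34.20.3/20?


Network: 32.34.16.0
Broadcast: 32.34.31.255
First usable = network + 1
Last usable = broadcast - 1
Range: 32.34.16.1 to 32.34.31.254


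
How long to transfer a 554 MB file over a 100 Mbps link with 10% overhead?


Effective throughput = 100 * (1 - 10/100) = 90 Mbps
File size in Mb = 554 * 8 = 4432 Mb
Time = 4432 / 90
Time = 49.2444 seconds


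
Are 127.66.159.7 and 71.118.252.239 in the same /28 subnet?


Mask: 255.255.255.240
127.66.159.7 AND mask = 127.66.159.0
71.118.252.239 AND mask = 71.118.252.224
No, different subnets (127.66.159.0 vs 71.118.252.224)


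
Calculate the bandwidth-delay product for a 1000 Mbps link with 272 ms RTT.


BDP = bandwidth * RTT
= 1000 Mbps * 272 ms
= 1000 * 1e6 * 272 / 1000 bits
= 272000000 bits
= 34000000 bytes
= 33203.125 KB
BDP = 272000000 bits (34000000 bytes)


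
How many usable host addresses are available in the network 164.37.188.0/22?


Host bits = 32 - 22 = 10
Total addresses = 2^10 = 1024
Usable = total - 2 (network and broadcast)
Usable hosts: 1022


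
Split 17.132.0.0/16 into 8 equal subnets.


New prefix = 16 + 3 = 19
Each subnet has 8192 addresses
  17.132.0.0/19
  17.132.32.0/19
  17.132.64.0/19
  17.132.96.0/19
  17.132.128.0/19
  17.132.160.0/19
  17.132.192.0/19
  17.132.224.0/19
Subnets: 17.132.0.0/19, 17.132.32.0/19, 17.132.64.0/19, 17.132.96.0/19, 17.132.128.0/19, 17.132.160.0/19, 17.132.192.0/19, 17.132.224.0/19


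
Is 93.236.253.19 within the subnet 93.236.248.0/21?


Subnet network: 93.236.248.0
Test IP AND mask: 93.236.248.0
Yes, 93.236.253.19 is in 93.236.248.0/21


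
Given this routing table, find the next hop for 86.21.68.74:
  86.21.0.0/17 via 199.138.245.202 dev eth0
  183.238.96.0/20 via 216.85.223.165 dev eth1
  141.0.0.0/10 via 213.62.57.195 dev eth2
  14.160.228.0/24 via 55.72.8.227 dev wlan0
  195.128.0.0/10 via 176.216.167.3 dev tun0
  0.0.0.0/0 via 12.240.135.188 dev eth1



Longest prefix match for 86.21.68.74:
  /17 86.21.0.0: MATCH
  /20 183.238.96.0: no
  /10 141.0.0.0: no
  /24 14.160.228.0: no
  /10 195.128.0.0: no
  /0 0.0.0.0: MATCH
Selected: next-hop 199.138.245.202 via eth0 (matched /17)


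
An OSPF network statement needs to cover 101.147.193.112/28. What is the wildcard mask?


Subnet mask: 255.255.255.240
Wildcard = 255.255.255.255 - subnet mask
255 - 255 = 0
255 - 255 = 0
255 - 255 = 0
255 - 240 = 15
Wildcard: 0.0.0.15


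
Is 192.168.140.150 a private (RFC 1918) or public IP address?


RFC 1918 private ranges:
  10.0.0.0/8 (10.0.0.0 - 10.255.255.255)
  172.16.0.0/12 (172.16.0.0 - 172.31.255.255)
  192.168.0.0/16 (192.168.0.0 - 192.168.255.255)
Private (in 192.168.0.0/16)


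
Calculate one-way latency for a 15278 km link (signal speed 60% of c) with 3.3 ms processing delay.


Speed = 0.6 * 3e5 km/s = 180000 km/s
Propagation delay = 15278 / 180000 = 0.0849 s = 84.8778 ms
Processing delay = 3.3 ms
Total one-way latency = 88.1778 ms


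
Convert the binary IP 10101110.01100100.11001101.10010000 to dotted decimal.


10101110 = 174
01100100 = 100
11001101 = 205
10010000 = 144
IP: 174.100.205.144


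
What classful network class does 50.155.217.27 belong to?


First octet: 50
Binary: 00110010
0xxxxxxx -> Class A (1-126)
Class A, default mask 255.0.0.0 (/8)


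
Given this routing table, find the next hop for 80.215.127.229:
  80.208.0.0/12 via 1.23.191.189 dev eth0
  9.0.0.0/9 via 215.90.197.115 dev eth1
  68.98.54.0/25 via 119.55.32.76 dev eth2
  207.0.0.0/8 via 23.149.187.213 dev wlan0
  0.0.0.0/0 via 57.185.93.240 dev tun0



Longest prefix match for 80.215.127.229:
  /12 80.208.0.0: MATCH
  /9 9.0.0.0: no
  /25 68.98.54.0: no
  /8 207.0.0.0: no
  /0 0.0.0.0: MATCH
Selected: next-hop 1.23.191.189 via eth0 (matched /12)


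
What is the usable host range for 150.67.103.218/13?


Network: 150.64.0.0
Broadcast: 150.71.255.255
First usable = network + 1
Last usable = broadcast - 1
Range: 150.64.0.1 to 150.71.255.254


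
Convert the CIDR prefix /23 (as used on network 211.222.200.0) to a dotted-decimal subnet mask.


/23 means 23 network bits, 9 host bits
Binary: 11111111111111111111111000000000
Mask: 255.255.254.0


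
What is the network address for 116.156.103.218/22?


IP:   01110100.10011100.01100111.11011010
Mask: 11111111.11111111.11111100.00000000
AND operation:
Net:  01110100.10011100.01100100.00000000
Network: 116.156.100.0/22


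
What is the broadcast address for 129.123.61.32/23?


Network: 129.123.60.0/23
Host bits = 9
Set all host bits to 1:
Broadcast: 129.123.61.255


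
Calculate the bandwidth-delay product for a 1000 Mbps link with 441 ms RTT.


BDP = bandwidth * RTT
= 1000 Mbps * 441 ms
= 1000 * 1e6 * 441 / 1000 bits
= 441000000 bits
= 55125000 bytes
= 53833.0078 KB
BDP = 441000000 bits (55125000 bytes)


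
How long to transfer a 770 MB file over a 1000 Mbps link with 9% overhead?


Effective throughput = 1000 * (1 - 9/100) = 910 Mbps
File size in Mb = 770 * 8 = 6160 Mb
Time = 6160 / 910
Time = 6.7692 seconds


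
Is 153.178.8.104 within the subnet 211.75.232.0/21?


Subnet network: 211.75.232.0
Test IP AND mask: 153.178.8.0
No, 153.178.8.104 is not in 211.75.232.0/21


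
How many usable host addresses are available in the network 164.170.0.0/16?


Host bits = 32 - 16 = 16
Total addresses = 2^16 = 65536
Usable = total - 2 (network and broadcast)
Usable hosts: 65534


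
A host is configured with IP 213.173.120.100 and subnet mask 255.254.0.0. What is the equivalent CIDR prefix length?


Binary: 11111111.11111110.00000000.00000000
Count leading 1s
Prefix: /15


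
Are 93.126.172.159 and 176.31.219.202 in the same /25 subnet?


Mask: 255.255.255.128
93.126.172.159 AND mask = 93.126.172.128
176.31.219.202 AND mask = 176.31.219.128
No, different subnets (93.126.172.128 vs 176.31.219.128)


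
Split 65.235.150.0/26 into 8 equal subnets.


New prefix = 26 + 3 = 29
Each subnet has 8 addresses
  65.235.150.0/29
  65.235.150.8/29
  65.235.150.16/29
  65.235.150.24/29
  65.235.150.32/29
  65.235.150.40/29
  65.235.150.48/29
  65.235.150.56/29
Subnets: 65.235.150.0/29, 65.235.150.8/29, 65.235.150.16/29, 65.235.150.24/29, 65.235.150.32/29, 65.235.150.40/29, 65.235.150.48/29, 65.235.150.56/29


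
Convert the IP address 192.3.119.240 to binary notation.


192 = 11000000
3 = 00000011
119 = 01110111
240 = 11110000
Binary: 11000000.00000011.01110111.11110000


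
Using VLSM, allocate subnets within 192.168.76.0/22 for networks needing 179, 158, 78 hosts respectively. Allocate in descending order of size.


179 hosts -> /24 (254 usable): 192.168.76.0/24
158 hosts -> /24 (254 usable): 192.168.77.0/24
78 hosts -> /25 (126 usable): 192.168.78.0/25
Allocation: 192.168.76.0/24 (179 hosts, 254 usable); 192.168.77.0/24 (158 hosts, 254 usable); 192.168.78.0/25 (78 hosts, 126 usable)


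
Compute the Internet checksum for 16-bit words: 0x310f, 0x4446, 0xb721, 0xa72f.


Sum all words (with carry folding):
+ 0x310f = 0x310f
+ 0x4446 = 0x7555
+ 0xb721 = 0x2c77
+ 0xa72f = 0xd3a6
One's complement: ~0xd3a6
Checksum = 0x2c59


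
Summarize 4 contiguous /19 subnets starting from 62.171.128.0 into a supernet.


Original prefix: /19
Number of subnets: 4 = 2^2
New prefix = 19 - 2 = 17
Supernet: 62.171.128.0/17


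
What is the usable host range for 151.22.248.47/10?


Network: 151.0.0.0
Broadcast: 151.63.255.255
First usable = network + 1
Last usable = broadcast - 1
Range: 151.0.0.1 to 151.63.255.254


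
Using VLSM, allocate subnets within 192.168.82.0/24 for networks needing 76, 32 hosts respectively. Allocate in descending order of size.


76 hosts -> /25 (126 usable): 192.168.82.0/25
32 hosts -> /26 (62 usable): 192.168.82.128/26
Allocation: 192.168.82.0/25 (76 hosts, 126 usable); 192.168.82.128/26 (32 hosts, 62 usable)


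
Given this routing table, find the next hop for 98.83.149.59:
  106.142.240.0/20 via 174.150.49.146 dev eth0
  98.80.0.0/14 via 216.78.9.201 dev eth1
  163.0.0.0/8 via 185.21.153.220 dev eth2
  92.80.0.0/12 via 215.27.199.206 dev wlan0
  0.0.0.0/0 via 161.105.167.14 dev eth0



Longest prefix match for 98.83.149.59:
  /20 106.142.240.0: no
  /14 98.80.0.0: MATCH
  /8 163.0.0.0: no
  /12 92.80.0.0: no
  /0 0.0.0.0: MATCH
Selected: next-hop 216.78.9.201 via eth1 (matched /14)


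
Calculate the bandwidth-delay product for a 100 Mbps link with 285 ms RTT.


BDP = bandwidth * RTT
= 100 Mbps * 285 ms
= 100 * 1e6 * 285 / 1000 bits
= 28500000 bits
= 3562500 bytes
= 3479.0039 KB
BDP = 28500000 bits (3562500 bytes)


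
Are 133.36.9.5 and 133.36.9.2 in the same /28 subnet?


Mask: 255.255.255.240
133.36.9.5 AND mask = 133.36.9.0
133.36.9.2 AND mask = 133.36.9.0
Yes, same subnet (133.36.9.0)


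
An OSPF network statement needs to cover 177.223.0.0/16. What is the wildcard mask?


Subnet mask: 255.255.0.0
Wildcard = 255.255.255.255 - subnet mask
255 - 255 = 0
255 - 255 = 0
255 - 0 = 255
255 - 0 = 255
Wildcard: 0.0.255.255


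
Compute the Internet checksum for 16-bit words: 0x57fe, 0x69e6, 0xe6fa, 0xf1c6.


Sum all words (with carry folding):
+ 0x57fe = 0x57fe
+ 0x69e6 = 0xc1e4
+ 0xe6fa = 0xa8df
+ 0xf1c6 = 0x9aa6
One's complement: ~0x9aa6
Checksum = 0x6559


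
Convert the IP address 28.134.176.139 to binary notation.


28 = 00011100
134 = 10000110
176 = 10110000
139 = 10001011
Binary: 00011100.10000110.10110000.10001011


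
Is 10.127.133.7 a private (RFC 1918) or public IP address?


RFC 1918 private ranges:
  10.0.0.0/8 (10.0.0.0 - 10.255.255.255)
  172.16.0.0/12 (172.16.0.0 - 172.31.255.255)
  192.168.0.0/16 (192.168.0.0 - 192.168.255.255)
Private (in 10.0.0.0/8)


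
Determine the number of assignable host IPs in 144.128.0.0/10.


Host bits = 32 - 10 = 22
Total addresses = 2^22 = 4194304
Usable = total - 2 (network and broadcast)
Usable hosts: 4194302


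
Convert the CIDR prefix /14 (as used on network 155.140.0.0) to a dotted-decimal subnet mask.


/14 means 14 network bits, 18 host bits
Binary: 11111111111111000000000000000000
Mask: 255.252.0.0


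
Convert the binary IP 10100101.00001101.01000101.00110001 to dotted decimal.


10100101 = 165
00001101 = 13
01000101 = 69
00110001 = 49
IP: 165.13.69.49


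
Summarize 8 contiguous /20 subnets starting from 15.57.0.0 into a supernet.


Original prefix: /20
Number of subnets: 8 = 2^3
New prefix = 20 - 3 = 17
Supernet: 15.57.0.0/17


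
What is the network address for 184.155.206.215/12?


IP:   10111000.10011011.11001110.11010111
Mask: 11111111.11110000.00000000.00000000
AND operation:
Net:  10111000.10010000.00000000.00000000
Network: 184.144.0.0/12


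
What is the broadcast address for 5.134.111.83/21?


Network: 5.134.104.0/21
Host bits = 11
Set all host bits to 1:
Broadcast: 5.134.111.255


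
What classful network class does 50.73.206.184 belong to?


First octet: 50
Binary: 00110010
0xxxxxxx -> Class A (1-126)
Class A, default mask 255.0.0.0 (/8)


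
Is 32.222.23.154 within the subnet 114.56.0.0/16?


Subnet network: 114.56.0.0
Test IP AND mask: 32.222.0.0
No, 32.222.23.154 is not in 114.56.0.0/16


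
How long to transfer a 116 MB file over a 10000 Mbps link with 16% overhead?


Effective throughput = 10000 * (1 - 16/100) = 8400 Mbps
File size in Mb = 116 * 8 = 928 Mb
Time = 928 / 8400
Time = 0.1105 seconds


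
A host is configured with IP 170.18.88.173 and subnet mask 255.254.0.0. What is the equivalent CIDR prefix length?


Binary: 11111111.11111110.00000000.00000000
Count leading 1s
Prefix: /15


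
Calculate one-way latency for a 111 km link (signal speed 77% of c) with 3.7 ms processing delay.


Speed = 0.77 * 3e5 km/s = 231000 km/s
Propagation delay = 111 / 231000 = 0.0005 s = 0.4805 ms
Processing delay = 3.7 ms
Total one-way latency = 4.1805 ms


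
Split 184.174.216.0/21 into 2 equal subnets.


New prefix = 21 + 1 = 22
Each subnet has 1024 addresses
  184.174.216.0/22
  184.174.220.0/22
Subnets: 184.174.216.0/22, 184.174.220.0/22
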